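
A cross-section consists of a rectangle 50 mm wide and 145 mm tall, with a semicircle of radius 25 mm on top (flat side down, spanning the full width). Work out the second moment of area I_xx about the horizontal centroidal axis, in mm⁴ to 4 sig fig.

I_xx ≈ 1.872 × 10⁷ mm⁴

Decompose the section into non-overlapping parts with the origin at the bottom-left of its bounding rectangle.
Rectangular body: 50 × 145, A = 7 250 mm², y = 72.5 mm, Ī = 12 702 604 mm⁴.
Semicircular cap: semicircle r = 25, A = 981.748 mm², y = 155.61 mm, Ī = 42873.8 mm⁴.
Centroid: ȳ = ΣA·y / ΣA = 82.412 mm.
Transfer each piece to the horizontal centroidal axis using Ī + A·d² with d = y − 82.412:
  rectangular body: d = -9.91204 mm → contributes +13 414 905 mm⁴
  semicircular cap: d = 73.1983 mm → contributes +5 303 068 mm⁴
Total I = 18 717 974 mm⁴.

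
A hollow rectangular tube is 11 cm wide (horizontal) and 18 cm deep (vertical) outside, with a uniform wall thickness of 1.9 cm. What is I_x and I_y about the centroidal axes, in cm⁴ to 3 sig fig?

I_x ≈ 3630 cm⁴, I_y ≈ 1550 cm⁴

Split into non-overlapping primitives; take the origin at the lower-left of the bounding box.
Outer rectangle: 11 × 18, A = 198 cm², y = 9 cm, Ī = 5 346 cm⁴.
Inner void (subtracted): 7.2 × 14.2, A = 102.24 cm², y = 9 cm, Ī = 1 718 cm⁴.
By symmetry the centroid is at mid-height, ȳ = 9 cm.
All pieces are centred on the centroidal x-axis, so I = ΣĪ (holes subtracted) = 3 628 cm⁴.
Repeating about the centroidal y-axis gives I_y = 1554.8 cm⁴.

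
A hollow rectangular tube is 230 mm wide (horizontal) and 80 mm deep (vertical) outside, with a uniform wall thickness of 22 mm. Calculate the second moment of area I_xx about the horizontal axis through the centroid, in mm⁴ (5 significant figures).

I_xx ≈ 9.0902 × 10⁶ mm⁴

Break the section into simple shapes (no overlaps), measuring from the bottom-left corner of the bounding box.
Outer rectangle: 230 × 80, A = 18 400 mm², y = 40 mm, Ī = 9 813 333 mm⁴.
Inner void (subtracted): 186 × 36, A = 6 696 mm², y = 40 mm, Ī = 723 168 mm⁴.
By symmetry the centroid is at mid-height, ȳ = 40 mm.
All pieces are centred on the horizontal axis through the centroid, so I = ΣĪ (holes subtracted) = 9 090 165 mm⁴.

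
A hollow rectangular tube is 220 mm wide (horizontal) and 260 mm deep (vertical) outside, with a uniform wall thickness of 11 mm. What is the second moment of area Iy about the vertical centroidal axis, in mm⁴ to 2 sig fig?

Iy ≈ 7.7 × 10⁷ mm⁴

Treat the section as a set of non-overlapping primitives; coordinates are from the bounding-box lower-left.
Outer rectangle: 220 × 260, A = 57 200 mm², x = 110 mm, Ī = 230 706 667 mm⁴.
Inner void (subtracted): 198 × 238, A = 47 124 mm², x = 110 mm, Ī = 153 954 108 mm⁴.
By symmetry the centroid is at mid-width, x̄ = 110 mm.
All pieces are centred on the vertical centroidal axis, so I = ΣĪ (holes subtracted) = 76 752 559 mm⁴.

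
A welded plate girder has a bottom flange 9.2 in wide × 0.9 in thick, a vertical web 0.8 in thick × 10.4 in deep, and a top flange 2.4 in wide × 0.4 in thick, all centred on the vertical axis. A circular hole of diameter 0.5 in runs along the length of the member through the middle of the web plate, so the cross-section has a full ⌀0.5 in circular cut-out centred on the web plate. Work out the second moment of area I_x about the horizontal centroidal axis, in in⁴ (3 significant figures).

I_x ≈ 268 in⁴

Split into non-overlapping primitives; take the origin at the lower-left of the bounding box.
Bottom plate: 9.2 × 0.9, A = 8.28 in², y = 0.45 in, Ī = 0.5589 in⁴.
Web plate: 0.8 × 10.4, A = 8.32 in², y = 6.1 in, Ī = 74.991 in⁴.
Top plate: 2.4 × 0.4, A = 0.96 in², y = 11.5 in, Ī = 0.0128 in⁴.
Hole (subtracted): ⌀0.5, A = 0.19635 in², y = 6.1 in, Ī = 0.003068 in⁴.
Centroid: ȳ = ΣA·y / ΣA = 3.7043 in.
Transfer each piece to the horizontal centroidal axis using Ī + A·d² with d = y − 3.7043:
  bottom plate: d = -3.2543 in → contributes +88.248 in⁴
  web plate: d = 2.3957 in → contributes +122.74 in⁴
  top plate: d = 7.7957 in → contributes +58.355 in⁴
  hole: d = 2.3957 in → contributes −1.13 in⁴
Total I = 268.22 in⁴.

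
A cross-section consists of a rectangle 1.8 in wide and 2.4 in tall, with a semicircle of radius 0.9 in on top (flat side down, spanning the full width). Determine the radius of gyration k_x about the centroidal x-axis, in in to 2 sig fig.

Split into non-overlapping primitives; take the origin at the lower-left of the bounding box.
Rectangular body: 1.8 × 2.4, A = 4.32 in², y = 1.2 in, Ī = 2.074 in⁴.
Semicircular cap: semicircle r = 0.9, A = 1.272 in², y = 2.782 in, Ī = 0.07201 in⁴.
Centroid: ȳ = ΣA·y / ΣA = 1.56 in.
Transfer each piece to the centroidal x-axis using Ī + A·d² with d = y − 1.56:
  rectangular body: d = -0.3599 in → contributes +2.633 in⁴
  semicircular cap: d = 1.222 in → contributes +1.972 in⁴
Total I = 4.605 in⁴.
Radius of gyration: k = √(I/A) = √(4.605 / 5.592) = 0.9075 in.

k_x ≈ 0.91 in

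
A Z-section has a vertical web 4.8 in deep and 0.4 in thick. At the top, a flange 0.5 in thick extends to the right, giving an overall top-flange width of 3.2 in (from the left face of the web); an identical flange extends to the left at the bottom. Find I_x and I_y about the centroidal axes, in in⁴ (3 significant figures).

Decompose the section into non-overlapping parts with the origin at the bottom-left of its bounding rectangle.
Web: 0.4 × 4.8, A = 1.92 in², y = 2.4 in, Ī = 3.6864 in⁴.
Top flange (beyond web): 2.8 × 0.5, A = 1.4 in², y = 4.55 in, Ī = 0.029167 in⁴.
Bottom flange (beyond web): 2.8 × 0.5, A = 1.4 in², y = 0.25 in, Ī = 0.029167 in⁴.
Centroid: ȳ = ΣA·y / ΣA = 2.4 in.
Transfer each piece to the centroidal x-axis using Ī + A·d² with d = y − 2.4:
  web: d = 0 in → contributes +3.6864 in⁴
  top flange (beyond web): d = 2.15 in → contributes +6.5007 in⁴
  bottom flange (beyond web): d = -2.15 in → contributes +6.5007 in⁴
Total I = 16.688 in⁴.
For the y-axis: x̄ = 3 in.
Repeating about the centroidal y-axis gives I_y = 9.0229 in⁴.

I_x ≈ 16.7 in⁴, I_y ≈ 9.02 in⁴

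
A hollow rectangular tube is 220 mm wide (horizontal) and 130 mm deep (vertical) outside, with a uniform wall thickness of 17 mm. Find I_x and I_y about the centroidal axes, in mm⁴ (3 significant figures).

I_x ≈ 2.66 × 10⁷ mm⁴, I_y ≈ 6.39 × 10⁷ mm⁴

Treat the section as a set of non-overlapping primitives; coordinates are from the bounding-box lower-left.
Outer rectangle: 220 × 130, A = 28 600 mm², y = 65 mm, Ī = 40 278 333 mm⁴.
Inner void (subtracted): 186 × 96, A = 17 856 mm², y = 65 mm, Ī = 13 713 408 mm⁴.
By symmetry the centroid is at mid-height, ȳ = 65 mm.
All pieces are centred on the centroidal x-axis, so I = ΣĪ (holes subtracted) = 26 564 925 mm⁴.
Repeating about the centroidal y-axis gives I_y = 63 874 485 mm⁴.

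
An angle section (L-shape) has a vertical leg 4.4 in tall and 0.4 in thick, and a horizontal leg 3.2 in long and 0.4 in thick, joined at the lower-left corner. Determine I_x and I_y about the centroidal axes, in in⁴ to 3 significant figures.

Break the section into simple shapes (no overlaps), measuring from the bottom-left corner of the bounding box.
Vertical leg: 0.4 × 4.4, A = 1.76 in², y = 2.2 in, Ī = 2.8395 in⁴.
Horizontal leg (remainder): 2.8 × 0.4, A = 1.12 in², y = 0.2 in, Ī = 0.014933 in⁴.
Centroid: ȳ = ΣA·y / ΣA = 1.4222 in.
Transfer each piece to the centroidal x-axis using Ī + A·d² with d = y − 1.4222:
  vertical leg: d = 0.77778 in → contributes +3.9042 in⁴
  horizontal leg (remainder): d = -1.2222 in → contributes +1.688 in⁴
Total I = 5.5922 in⁴.
For the y-axis: x̄ = 0.82222 in.
Repeating about the centroidal y-axis gives I_y = 2.5074 in⁴.

I_x ≈ 5.59 in⁴, I_y ≈ 2.51 in⁴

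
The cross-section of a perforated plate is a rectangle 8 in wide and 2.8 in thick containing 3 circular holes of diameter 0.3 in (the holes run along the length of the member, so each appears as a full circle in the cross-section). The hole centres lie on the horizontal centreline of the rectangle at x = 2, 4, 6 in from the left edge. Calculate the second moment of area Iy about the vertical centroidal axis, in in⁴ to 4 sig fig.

Iy ≈ 118.9 in⁴

Split into non-overlapping primitives; take the origin at the lower-left of the bounding box.
Plate: 8 × 2.8, A = 22.4 in², x = 4 in, Ī = 119.467 in⁴.
Hole 1 (subtracted): ⌀0.3, A = 0.0706858 in², x = 2 in, Ī = 0.000397608 in⁴.
Hole 2 (subtracted): ⌀0.3, A = 0.0706858 in², x = 4 in, Ī = 0.000397608 in⁴.
Hole 3 (subtracted): ⌀0.3, A = 0.0706858 in², x = 6 in, Ī = 0.000397608 in⁴.
By symmetry the centroid is at mid-width, x̄ = 4 in.
Transfer each piece to the vertical centroidal axis using Ī + A·d² with d = x − 4:
  plate: d = 0 in → contributes +119.467 in⁴
  hole 1: d = -2 in → contributes −0.283141 in⁴
  hole 2: d = 0 in → contributes −0.000397608 in⁴
  hole 3: d = 2 in → contributes −0.283141 in⁴
Total I = 118.9 in⁴.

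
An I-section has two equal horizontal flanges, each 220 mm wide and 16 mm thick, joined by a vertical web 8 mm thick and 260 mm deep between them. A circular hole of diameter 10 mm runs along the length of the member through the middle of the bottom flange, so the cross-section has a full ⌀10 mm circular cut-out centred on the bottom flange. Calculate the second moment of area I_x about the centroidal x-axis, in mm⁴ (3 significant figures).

I_x ≈ 1.44 × 10⁸ mm⁴

Decompose the section into non-overlapping parts with the origin at the bottom-left of its bounding rectangle.
Bottom flange: 220 × 16, A = 3 520 mm², y = 8 mm, Ī = 75 093 mm⁴.
Web: 8 × 260, A = 2 080 mm², y = 146 mm, Ī = 11 717 333 mm⁴.
Top flange: 220 × 16, A = 3 520 mm², y = 284 mm, Ī = 75 093 mm⁴.
Hole (subtracted): ⌀10, A = 78.54 mm², y = 8 mm, Ī = 490.87 mm⁴.
Centroid: ȳ = ΣA·y / ΣA = 147.2 mm.
Transfer each piece to the centroidal x-axis using Ī + A·d² with d = y − 147.2:
  bottom flange: d = -139.2 mm → contributes +68 279 646 mm⁴
  web: d = -1.1988 mm → contributes +11 720 322 mm⁴
  top flange: d = 136.8 mm → contributes +65 950 417 mm⁴
  hole: d = -139.2 mm → contributes −1 522 301 mm⁴
Total I = 144 428 084 mm⁴.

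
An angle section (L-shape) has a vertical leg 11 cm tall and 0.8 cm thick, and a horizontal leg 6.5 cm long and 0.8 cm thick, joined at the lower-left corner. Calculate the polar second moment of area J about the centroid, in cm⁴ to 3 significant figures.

J ≈ 212 cm⁴

Treat the section as a set of non-overlapping primitives; coordinates are from the bounding-box lower-left.
Vertical leg: 0.8 × 11, A = 8.8 cm², y = 5.5 cm, Ī = 88.733 cm⁴.
Horizontal leg (remainder): 5.7 × 0.8, A = 4.56 cm², y = 0.4 cm, Ī = 0.2432 cm⁴.
Centroid: ȳ = ΣA·y / ΣA = 3.7593 cm.
Transfer each piece to the centroidal x-axis using Ī + A·d² with d = y − 3.7593:
  vertical leg: d = 1.7407 cm → contributes +115.4 cm⁴
  horizontal leg (remainder): d = -3.3593 cm → contributes +51.702 cm⁴
Total I = 167.1 cm⁴.
For the y-axis: x̄ = 1.5093 cm.
Repeating about the centroidal y-axis gives I_y = 44.541 cm⁴.
Polar second moment: J = I_x + I_y = 211.64 cm⁴.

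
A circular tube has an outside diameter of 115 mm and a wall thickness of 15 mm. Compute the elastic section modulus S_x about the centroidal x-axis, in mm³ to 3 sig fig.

Break the section into simple shapes (no overlaps), measuring from the bottom-left corner of the bounding box.
Outer circle: ⌀115, A = 10 387 mm², y = 57.5 mm, Ī = 8 585 414 mm⁴.
Bore (subtracted): ⌀85, A = 5674.5 mm², y = 57.5 mm, Ī = 2 562 392 mm⁴.
By symmetry the centroid is at mid-height, ȳ = 57.5 mm.
All pieces are centred on the centroidal x-axis, so I = ΣĪ (holes subtracted) = 6 023 022 mm⁴.
Extreme fibre distance c = 57.5 mm; S = I/c = 104 748 mm³.

S_x ≈ 1.05 × 10⁵ mm³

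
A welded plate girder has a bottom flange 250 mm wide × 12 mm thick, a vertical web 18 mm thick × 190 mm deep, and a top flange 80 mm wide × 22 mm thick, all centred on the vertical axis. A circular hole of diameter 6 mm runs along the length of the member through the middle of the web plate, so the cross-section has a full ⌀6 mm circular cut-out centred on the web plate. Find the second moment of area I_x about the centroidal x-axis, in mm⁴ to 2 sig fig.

I_x ≈ 5.9 × 10⁷ mm⁴

Decompose the section into non-overlapping parts with the origin at the bottom-left of its bounding rectangle.
Bottom plate: 250 × 12, A = 3 000 mm², y = 6 mm, Ī = 36 000 mm⁴.
Web plate: 18 × 190, A = 3 420 mm², y = 107 mm, Ī = 10 288 500 mm⁴.
Top plate: 80 × 22, A = 1 760 mm², y = 213 mm, Ī = 70 987 mm⁴.
Hole (subtracted): ⌀6, A = 28.27 mm², y = 107 mm, Ī = 63.62 mm⁴.
Centroid: ȳ = ΣA·y / ΣA = 92.72 mm.
Transfer each piece to the centroidal x-axis using Ī + A·d² with d = y − 92.72:
  bottom plate: d = -86.72 mm → contributes +22 594 946 mm⁴
  web plate: d = 14.28 mm → contributes +10 986 301 mm⁴
  top plate: d = 120.3 mm → contributes +25 535 129 mm⁴
  hole: d = 14.28 mm → contributes −5 833 mm⁴
Total I = 59 110 543 mm⁴.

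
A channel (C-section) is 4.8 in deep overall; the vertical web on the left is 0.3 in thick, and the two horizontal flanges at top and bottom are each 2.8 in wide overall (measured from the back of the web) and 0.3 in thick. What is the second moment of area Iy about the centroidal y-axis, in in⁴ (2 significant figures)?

Decompose the section into non-overlapping parts with the origin at the bottom-left of its bounding rectangle.
Web: 0.3 × 4.8, A = 1.44 in², x = 0.15 in, Ī = 0.0108 in⁴.
Top flange (beyond web): 2.5 × 0.3, A = 0.75 in², x = 1.55 in, Ī = 0.3906 in⁴.
Bottom flange (beyond web): 2.5 × 0.3, A = 0.75 in², x = 1.55 in, Ī = 0.3906 in⁴.
Centroid: x̄ = ΣA·x / ΣA = 0.8643 in.
Transfer each piece to the centroidal y-axis using Ī + A·d² with d = x − 0.8643:
  web: d = -0.7143 in → contributes +0.7455 in⁴
  top flange (beyond web): d = 0.6857 in → contributes +0.7433 in⁴
  bottom flange (beyond web): d = 0.6857 in → contributes +0.7433 in⁴
Total I = 2.232 in⁴.

Iy ≈ 2.2 in⁴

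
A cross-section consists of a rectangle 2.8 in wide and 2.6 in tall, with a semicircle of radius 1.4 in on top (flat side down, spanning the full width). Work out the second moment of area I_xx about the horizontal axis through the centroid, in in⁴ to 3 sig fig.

I_xx ≈ 12.3 in⁴

Split into non-overlapping primitives; take the origin at the lower-left of the bounding box.
Rectangular body: 2.8 × 2.6, A = 7.28 in², y = 1.3 in, Ī = 4.1011 in⁴.
Semicircular cap: semicircle r = 1.4, A = 3.0788 in², y = 3.1942 in, Ī = 0.42164 in⁴.
Centroid: ȳ = ΣA·y / ΣA = 1.863 in.
Transfer each piece to the horizontal axis through the centroid using Ī + A·d² with d = y − 1.863:
  rectangular body: d = -0.56297 in → contributes +6.4084 in⁴
  semicircular cap: d = 1.3312 in → contributes +5.8775 in⁴
Total I = 12.286 in⁴.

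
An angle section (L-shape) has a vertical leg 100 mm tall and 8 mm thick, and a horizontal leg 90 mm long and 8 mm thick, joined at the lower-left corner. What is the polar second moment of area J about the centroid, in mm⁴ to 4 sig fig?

J ≈ 2.535 × 10⁶ mm⁴

Treat the section as a set of non-overlapping primitives; coordinates are from the bounding-box lower-left.
Vertical leg: 8 × 100, A = 800 mm², y = 50 mm, Ī = 666 667 mm⁴.
Horizontal leg (remainder): 82 × 8, A = 656 mm², y = 4 mm, Ī = 3498.67 mm⁴.
Centroid: ȳ = ΣA·y / ΣA = 29.2747 mm.
Transfer each piece to the centroidal x-axis using Ī + A·d² with d = y − 29.2747:
  vertical leg: d = 20.7253 mm → contributes +1 010 296 mm⁴
  horizontal leg (remainder): d = -25.2747 mm → contributes +422 559 mm⁴
Total I = 1 432 855 mm⁴.
For the y-axis: x̄ = 24.2747 mm.
Repeating about the centroidal y-axis gives I_y = 1 101 735 mm⁴.
Polar second moment: J = I_x + I_y = 2 534 591 mm⁴.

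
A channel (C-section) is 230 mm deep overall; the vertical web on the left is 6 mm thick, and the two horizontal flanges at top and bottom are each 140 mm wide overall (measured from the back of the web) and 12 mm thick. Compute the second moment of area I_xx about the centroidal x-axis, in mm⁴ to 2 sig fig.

I_xx ≈ 4.4 × 10⁷ mm⁴

Break the section into simple shapes (no overlaps), measuring from the bottom-left corner of the bounding box.
Web: 6 × 230, A = 1 380 mm², y = 115 mm, Ī = 6 083 500 mm⁴.
Top flange (beyond web): 134 × 12, A = 1 608 mm², y = 224 mm, Ī = 19 296 mm⁴.
Bottom flange (beyond web): 134 × 12, A = 1 608 mm², y = 6 mm, Ī = 19 296 mm⁴.
By symmetry the centroid is at mid-height, ȳ = 115 mm.
Transfer each piece to the centroidal x-axis using Ī + A·d² with d = y − 115:
  web: d = 0 mm → contributes +6 083 500 mm⁴
  top flange (beyond web): d = 109 mm → contributes +19 123 944 mm⁴
  bottom flange (beyond web): d = -109 mm → contributes +19 123 944 mm⁴
Total I = 44 331 388 mm⁴.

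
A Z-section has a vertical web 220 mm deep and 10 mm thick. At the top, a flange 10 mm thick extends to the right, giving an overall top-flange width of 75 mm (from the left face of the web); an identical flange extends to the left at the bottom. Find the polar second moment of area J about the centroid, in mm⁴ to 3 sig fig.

J ≈ 2.55 × 10⁷ mm⁴

Treat the section as a set of non-overlapping primitives; coordinates are from the bounding-box lower-left.
Web: 10 × 220, A = 2 200 mm², y = 110 mm, Ī = 8 873 333 mm⁴.
Top flange (beyond web): 65 × 10, A = 650 mm², y = 215 mm, Ī = 5416.7 mm⁴.
Bottom flange (beyond web): 65 × 10, A = 650 mm², y = 5 mm, Ī = 5416.7 mm⁴.
Centroid: ȳ = ΣA·y / ΣA = 110 mm.
Transfer each piece to the centroidal x-axis using Ī + A·d² with d = y − 110:
  web: d = 0 mm → contributes +8 873 333 mm⁴
  top flange (beyond web): d = 105 mm → contributes +7 171 667 mm⁴
  bottom flange (beyond web): d = -105 mm → contributes +7 171 667 mm⁴
Total I = 23 216 667 mm⁴.
For the y-axis: x̄ = 70 mm.
Repeating about the centroidal y-axis gives I_y = 2 304 167 mm⁴.
Polar second moment: J = I_x + I_y = 25 520 833 mm⁴.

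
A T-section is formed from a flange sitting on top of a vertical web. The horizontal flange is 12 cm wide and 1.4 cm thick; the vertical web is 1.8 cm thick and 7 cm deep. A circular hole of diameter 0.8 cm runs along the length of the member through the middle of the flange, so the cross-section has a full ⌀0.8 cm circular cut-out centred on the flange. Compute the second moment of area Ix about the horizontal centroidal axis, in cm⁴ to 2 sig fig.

Decompose the section into non-overlapping parts with the origin at the bottom-left of its bounding rectangle.
Flange: 12 × 1.4, A = 16.8 cm², y = 7.7 cm, Ī = 2.744 cm⁴.
Web: 1.8 × 7, A = 12.6 cm², y = 3.5 cm, Ī = 51.45 cm⁴.
Hole (subtracted): ⌀0.8, A = 0.5027 cm², y = 7.7 cm, Ī = 0.02011 cm⁴.
Centroid: ȳ = ΣA·y / ΣA = 5.869 cm.
Transfer each piece to the horizontal centroidal axis using Ī + A·d² with d = y − 5.869:
  flange: d = 1.831 cm → contributes +59.09 cm⁴
  web: d = -2.369 cm → contributes +122.1 cm⁴
  hole: d = 1.831 cm → contributes −1.706 cm⁴
Total I = 179.5 cm⁴.

Ix ≈ 180 cm⁴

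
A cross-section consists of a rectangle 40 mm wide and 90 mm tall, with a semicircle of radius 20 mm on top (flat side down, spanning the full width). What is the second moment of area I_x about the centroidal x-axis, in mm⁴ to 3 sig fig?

I_x ≈ 3.98 × 10⁶ mm⁴

Decompose the section into non-overlapping parts with the origin at the bottom-left of its bounding rectangle.
Rectangular body: 40 × 90, A = 3 600 mm², y = 45 mm, Ī = 2 430 000 mm⁴.
Semicircular cap: semicircle r = 20, A = 628.32 mm², y = 98.488 mm, Ī = 17 561 mm⁴.
Centroid: ȳ = ΣA·y / ΣA = 52.948 mm.
Transfer each piece to the centroidal x-axis using Ī + A·d² with d = y − 52.948:
  rectangular body: d = -7.9482 mm → contributes +2 657 428 mm⁴
  semicircular cap: d = 45.54 mm → contributes +1 320 627 mm⁴
Total I = 3 978 055 mm⁴.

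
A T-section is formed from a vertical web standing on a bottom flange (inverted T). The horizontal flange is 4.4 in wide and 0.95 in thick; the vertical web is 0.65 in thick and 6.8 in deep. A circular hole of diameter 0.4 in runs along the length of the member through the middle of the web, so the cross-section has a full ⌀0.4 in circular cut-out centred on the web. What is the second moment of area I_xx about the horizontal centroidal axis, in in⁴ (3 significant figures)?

Split into non-overlapping primitives; take the origin at the lower-left of the bounding box.
Flange: 4.4 × 0.95, A = 4.18 in², y = 0.475 in, Ī = 0.31437 in⁴.
Web: 0.65 × 6.8, A = 4.42 in², y = 4.35 in, Ī = 17.032 in⁴.
Hole (subtracted): ⌀0.4, A = 0.12566 in², y = 4.35 in, Ī = 0.0012566 in⁴.
Centroid: ȳ = ΣA·y / ΣA = 2.4386 in.
Transfer each piece to the horizontal centroidal axis using Ī + A·d² with d = y − 2.4386:
  flange: d = -1.9636 in → contributes +16.432 in⁴
  web: d = 1.9114 in → contributes +33.179 in⁴
  hole: d = 1.9114 in → contributes −0.46034 in⁴
Total I = 49.151 in⁴.

I_xx ≈ 49.2 in⁴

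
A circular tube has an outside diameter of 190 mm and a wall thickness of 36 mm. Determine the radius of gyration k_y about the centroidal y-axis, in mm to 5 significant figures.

Treat the section as a set of non-overlapping primitives; coordinates are from the bounding-box lower-left.
Outer circle: ⌀190, A = 28352.87 mm², x = 95 mm, Ī = 63 971 171 mm⁴.
Bore (subtracted): ⌀118, A = 10935.88 mm², x = 95 mm, Ī = 9 516 953 mm⁴.
By symmetry the centroid is at mid-width, x̄ = 95 mm.
All pieces are centred on the centroidal y-axis, so I = ΣĪ (holes subtracted) = 54 454 218 mm⁴.
Radius of gyration: k = √(I/A) = √(54 454 218 / 17416.99) = 55.91511 mm.

k_y ≈ 55.915 mm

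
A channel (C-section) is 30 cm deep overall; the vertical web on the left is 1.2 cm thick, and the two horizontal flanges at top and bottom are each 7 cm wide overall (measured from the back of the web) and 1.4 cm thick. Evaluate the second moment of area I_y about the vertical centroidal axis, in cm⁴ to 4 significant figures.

Break the section into simple shapes (no overlaps), measuring from the bottom-left corner of the bounding box.
Web: 1.2 × 30, A = 36 cm², x = 0.6 cm, Ī = 4.32 cm⁴.
Top flange (beyond web): 5.8 × 1.4, A = 8.12 cm², x = 4.1 cm, Ī = 22.7631 cm⁴.
Bottom flange (beyond web): 5.8 × 1.4, A = 8.12 cm², x = 4.1 cm, Ī = 22.7631 cm⁴.
Centroid: x̄ = ΣA·x / ΣA = 1.68806 cm.
Transfer each piece to the vertical centroidal axis using Ī + A·d² with d = x − 1.68806:
  web: d = -1.08806 cm → contributes +46.9391 cm⁴
  top flange (beyond web): d = 2.41194 cm → contributes +70.001 cm⁴
  bottom flange (beyond web): d = 2.41194 cm → contributes +70.001 cm⁴
Total I = 186.941 cm⁴.

I_y ≈ 186.9 cm⁴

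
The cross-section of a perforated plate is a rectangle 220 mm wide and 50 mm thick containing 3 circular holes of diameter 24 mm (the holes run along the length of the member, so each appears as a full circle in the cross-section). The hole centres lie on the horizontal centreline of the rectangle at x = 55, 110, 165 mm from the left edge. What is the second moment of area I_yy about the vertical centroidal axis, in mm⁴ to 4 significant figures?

Treat the section as a set of non-overlapping primitives; coordinates are from the bounding-box lower-left.
Plate: 220 × 50, A = 11 000 mm², x = 110 mm, Ī = 44 366 667 mm⁴.
Hole 1 (subtracted): ⌀24, A = 452.389 mm², x = 55 mm, Ī = 16 286 mm⁴.
Hole 2 (subtracted): ⌀24, A = 452.389 mm², x = 110 mm, Ī = 16 286 mm⁴.
Hole 3 (subtracted): ⌀24, A = 452.389 mm², x = 165 mm, Ī = 16 286 mm⁴.
By symmetry the centroid is at mid-width, x̄ = 110 mm.
Transfer each piece to the vertical centroidal axis using Ī + A·d² with d = x − 110:
  plate: d = 0 mm → contributes +44 366 667 mm⁴
  hole 1: d = -55 mm → contributes −1 384 764 mm⁴
  hole 2: d = 0 mm → contributes −16 286 mm⁴
  hole 3: d = 55 mm → contributes −1 384 764 mm⁴
Total I = 41 580 853 mm⁴.

I_yy ≈ 4.158 × 10⁷ mm⁴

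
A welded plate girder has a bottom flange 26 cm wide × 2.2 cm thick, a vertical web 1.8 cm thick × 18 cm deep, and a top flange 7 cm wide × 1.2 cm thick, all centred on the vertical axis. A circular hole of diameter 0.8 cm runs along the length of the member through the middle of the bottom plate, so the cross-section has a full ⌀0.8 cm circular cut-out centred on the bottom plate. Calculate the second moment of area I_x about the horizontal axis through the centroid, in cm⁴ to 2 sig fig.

Split into non-overlapping primitives; take the origin at the lower-left of the bounding box.
Bottom plate: 26 × 2.2, A = 57.2 cm², y = 1.1 cm, Ī = 23.07 cm⁴.
Web plate: 1.8 × 18, A = 32.4 cm², y = 11.2 cm, Ī = 874.8 cm⁴.
Top plate: 7 × 1.2, A = 8.4 cm², y = 20.8 cm, Ī = 1.008 cm⁴.
Hole (subtracted): ⌀0.8, A = 0.5027 cm², y = 1.1 cm, Ī = 0.02011 cm⁴.
Centroid: ȳ = ΣA·y / ΣA = 6.154 cm.
Transfer each piece to the horizontal axis through the centroid using Ī + A·d² with d = y − 6.154:
  bottom plate: d = -5.054 cm → contributes +1 484 cm⁴
  web plate: d = 5.046 cm → contributes +1 700 cm⁴
  top plate: d = 14.65 cm → contributes +1 803 cm⁴
  hole: d = -5.054 cm → contributes −12.86 cm⁴
Total I = 4 974 cm⁴.

I_x ≈ 5000 cm⁴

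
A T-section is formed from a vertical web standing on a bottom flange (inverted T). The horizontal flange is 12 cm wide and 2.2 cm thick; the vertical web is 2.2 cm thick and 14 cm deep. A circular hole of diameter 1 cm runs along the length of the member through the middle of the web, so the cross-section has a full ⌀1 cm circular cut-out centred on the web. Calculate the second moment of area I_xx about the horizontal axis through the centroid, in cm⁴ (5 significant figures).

Break the section into simple shapes (no overlaps), measuring from the bottom-left corner of the bounding box.
Flange: 12 × 2.2, A = 26.4 cm², y = 1.1 cm, Ī = 10.648 cm⁴.
Web: 2.2 × 14, A = 30.8 cm², y = 9.2 cm, Ī = 503.0667 cm⁴.
Hole (subtracted): ⌀1, A = 0.7853982 cm², y = 9.2 cm, Ī = 0.04908739 cm⁴.
Centroid: ȳ = ΣA·y / ΣA = 5.409492 cm.
Transfer each piece to the horizontal axis through the centroid using Ī + A·d² with d = y − 5.409492:
  flange: d = -4.309492 cm → contributes +500.9414 cm⁴
  web: d = 3.790508 cm → contributes +945.5996 cm⁴
  hole: d = 3.790508 cm → contributes −11.33365 cm⁴
Total I = 1435.207 cm⁴.

I_xx ≈ 1435.2 cm⁴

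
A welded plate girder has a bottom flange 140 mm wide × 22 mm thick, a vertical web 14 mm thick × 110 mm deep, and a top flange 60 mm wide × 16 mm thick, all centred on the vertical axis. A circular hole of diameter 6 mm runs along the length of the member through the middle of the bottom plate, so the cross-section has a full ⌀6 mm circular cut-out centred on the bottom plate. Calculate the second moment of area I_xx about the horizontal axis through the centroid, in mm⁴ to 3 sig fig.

I_xx ≈ 1.52 × 10⁷ mm⁴

Break the section into simple shapes (no overlaps), measuring from the bottom-left corner of the bounding box.
Bottom plate: 140 × 22, A = 3 080 mm², y = 11 mm, Ī = 124 227 mm⁴.
Web plate: 14 × 110, A = 1 540 mm², y = 77 mm, Ī = 1 552 833 mm⁴.
Top plate: 60 × 16, A = 960 mm², y = 140 mm, Ī = 20 480 mm⁴.
Hole (subtracted): ⌀6, A = 28.274 mm², y = 11 mm, Ī = 63.617 mm⁴.
Centroid: ȳ = ΣA·y / ΣA = 51.614 mm.
Transfer each piece to the horizontal axis through the centroid using Ī + A·d² with d = y − 51.614:
  bottom plate: d = -40.614 mm → contributes +5 204 777 mm⁴
  web plate: d = 25.386 mm → contributes +2 545 254 mm⁴
  top plate: d = 88.386 mm → contributes +7 520 014 mm⁴
  hole: d = -40.614 mm → contributes −46 703 mm⁴
Total I = 15 223 342 mm⁴.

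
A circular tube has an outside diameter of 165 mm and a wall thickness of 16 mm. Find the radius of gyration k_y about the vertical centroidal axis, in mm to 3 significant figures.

Treat the section as a set of non-overlapping primitives; coordinates are from the bounding-box lower-left.
Outer circle: ⌀165, A = 21 382 mm², x = 82.5 mm, Ī = 36 383 601 mm⁴.
Bore (subtracted): ⌀133, A = 13 893 mm², x = 82.5 mm, Ī = 15 359 478 mm⁴.
By symmetry the centroid is at mid-width, x̄ = 82.5 mm.
All pieces are centred on the vertical centroidal axis, so I = ΣĪ (holes subtracted) = 21 024 122 mm⁴.
Radius of gyration: k = √(I/A) = √(21 024 122 / 7489.6) = 52.982 mm.

k_y ≈ 53.0 mm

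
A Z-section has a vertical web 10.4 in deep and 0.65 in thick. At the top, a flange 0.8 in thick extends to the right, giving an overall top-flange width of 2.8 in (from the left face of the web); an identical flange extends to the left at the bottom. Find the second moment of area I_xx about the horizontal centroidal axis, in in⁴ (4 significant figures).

Break the section into simple shapes (no overlaps), measuring from the bottom-left corner of the bounding box.
Web: 0.65 × 10.4, A = 6.76 in², y = 5.2 in, Ī = 60.9301 in⁴.
Top flange (beyond web): 2.15 × 0.8, A = 1.72 in², y = 10 in, Ī = 0.0917333 in⁴.
Bottom flange (beyond web): 2.15 × 0.8, A = 1.72 in², y = 0.4 in, Ī = 0.0917333 in⁴.
Centroid: ȳ = ΣA·y / ΣA = 5.2 in.
Transfer each piece to the horizontal centroidal axis using Ī + A·d² with d = y − 5.2:
  web: d = 0 in → contributes +60.9301 in⁴
  top flange (beyond web): d = 4.8 in → contributes +39.7205 in⁴
  bottom flange (beyond web): d = -4.8 in → contributes +39.7205 in⁴
Total I = 140.371 in⁴.

I_xx ≈ 140.4 in⁴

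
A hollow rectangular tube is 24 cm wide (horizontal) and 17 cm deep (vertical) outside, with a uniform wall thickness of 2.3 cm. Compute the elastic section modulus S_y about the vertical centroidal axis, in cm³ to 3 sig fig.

S_y ≈ 1000 cm³

Treat the section as a set of non-overlapping primitives; coordinates are from the bounding-box lower-left.
Outer rectangle: 24 × 17, A = 408 cm², x = 12 cm, Ī = 19 584 cm⁴.
Inner void (subtracted): 19.4 × 12.4, A = 240.56 cm², x = 12 cm, Ī = 7544.8 cm⁴.
By symmetry the centroid is at mid-width, x̄ = 12 cm.
All pieces are centred on the vertical centroidal axis, so I = ΣĪ (holes subtracted) = 12 039 cm⁴.
Extreme fibre distance c = 12 cm; S = I/c = 1003.3 cm³.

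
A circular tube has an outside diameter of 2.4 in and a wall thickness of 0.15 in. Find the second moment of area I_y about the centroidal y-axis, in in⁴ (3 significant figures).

Treat the section as a set of non-overlapping primitives; coordinates are from the bounding-box lower-left.
Outer circle: ⌀2.4, A = 4.5239 in², x = 1.2 in, Ī = 1.6286 in⁴.
Bore (subtracted): ⌀2.1, A = 3.4636 in², x = 1.2 in, Ī = 0.95466 in⁴.
By symmetry the centroid is at mid-width, x̄ = 1.2 in.
All pieces are centred on the centroidal y-axis, so I = ΣĪ (holes subtracted) = 0.67395 in⁴.

I_y ≈ 0.674 in⁴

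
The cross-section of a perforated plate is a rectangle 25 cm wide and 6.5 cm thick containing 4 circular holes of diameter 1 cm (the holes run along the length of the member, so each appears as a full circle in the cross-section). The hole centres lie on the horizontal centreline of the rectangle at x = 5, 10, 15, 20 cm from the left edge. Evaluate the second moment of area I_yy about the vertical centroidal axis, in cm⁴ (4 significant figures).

I_yy ≈ 8365 cm⁴

Treat the section as a set of non-overlapping primitives; coordinates are from the bounding-box lower-left.
Plate: 25 × 6.5, A = 162.5 cm², x = 12.5 cm, Ī = 8463.54 cm⁴.
Hole 1 (subtracted): ⌀1, A = 0.785398 cm², x = 5 cm, Ī = 0.0490874 cm⁴.
Hole 2 (subtracted): ⌀1, A = 0.785398 cm², x = 10 cm, Ī = 0.0490874 cm⁴.
Hole 3 (subtracted): ⌀1, A = 0.785398 cm², x = 15 cm, Ī = 0.0490874 cm⁴.
Hole 4 (subtracted): ⌀1, A = 0.785398 cm², x = 20 cm, Ī = 0.0490874 cm⁴.
By symmetry the centroid is at mid-width, x̄ = 12.5 cm.
Transfer each piece to the vertical centroidal axis using Ī + A·d² with d = x − 12.5:
  plate: d = 0 cm → contributes +8463.54 cm⁴
  hole 1: d = -7.5 cm → contributes −44.2277 cm⁴
  hole 2: d = -2.5 cm → contributes −4.95783 cm⁴
  hole 3: d = 2.5 cm → contributes −4.95783 cm⁴
  hole 4: d = 7.5 cm → contributes −44.2277 cm⁴
Total I = 8365.17 cm⁴.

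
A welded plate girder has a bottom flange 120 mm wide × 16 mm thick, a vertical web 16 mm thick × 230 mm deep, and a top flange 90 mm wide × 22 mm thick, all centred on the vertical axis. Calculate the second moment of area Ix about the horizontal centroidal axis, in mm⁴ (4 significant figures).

Decompose the section into non-overlapping parts with the origin at the bottom-left of its bounding rectangle.
Bottom plate: 120 × 16, A = 1 920 mm², y = 8 mm, Ī = 40 960 mm⁴.
Web plate: 16 × 230, A = 3 680 mm², y = 131 mm, Ī = 16 222 667 mm⁴.
Top plate: 90 × 22, A = 1 980 mm², y = 257 mm, Ī = 79 860 mm⁴.
Centroid: ȳ = ΣA·y / ΣA = 132.757 mm.
Transfer each piece to the horizontal centroidal axis using Ī + A·d² with d = y − 132.757:
  bottom plate: d = -124.757 mm → contributes +29 924 556 mm⁴
  web plate: d = -1.75726 mm → contributes +16 234 030 mm⁴
  top plate: d = 124.243 mm → contributes +30 643 654 mm⁴
Total I = 76 802 240 mm⁴.

Ix ≈ 7.680 × 10⁷ mm⁴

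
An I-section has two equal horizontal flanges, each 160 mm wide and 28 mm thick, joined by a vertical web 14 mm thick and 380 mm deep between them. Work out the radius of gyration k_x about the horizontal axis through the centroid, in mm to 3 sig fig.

k_x ≈ 175 mm

Treat the section as a set of non-overlapping primitives; coordinates are from the bounding-box lower-left.
Bottom flange: 160 × 28, A = 4 480 mm², y = 14 mm, Ī = 292 693 mm⁴.
Web: 14 × 380, A = 5 320 mm², y = 218 mm, Ī = 64 017 333 mm⁴.
Top flange: 160 × 28, A = 4 480 mm², y = 422 mm, Ī = 292 693 mm⁴.
By symmetry the centroid is at mid-height, ȳ = 218 mm.
Transfer each piece to the horizontal axis through the centroid using Ī + A·d² with d = y − 218:
  bottom flange: d = -204 mm → contributes +186 732 373 mm⁴
  web: d = 0 mm → contributes +64 017 333 mm⁴
  top flange: d = 204 mm → contributes +186 732 373 mm⁴
Total I = 437 482 080 mm⁴.
Radius of gyration: k = √(I/A) = √(437 482 080 / 14 280) = 175.03 mm.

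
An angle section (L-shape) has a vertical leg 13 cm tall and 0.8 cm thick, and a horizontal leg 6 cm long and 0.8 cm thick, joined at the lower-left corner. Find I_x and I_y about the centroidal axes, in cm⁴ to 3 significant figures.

Treat the section as a set of non-overlapping primitives; coordinates are from the bounding-box lower-left.
Vertical leg: 0.8 × 13, A = 10.4 cm², y = 6.5 cm, Ī = 146.47 cm⁴.
Horizontal leg (remainder): 5.2 × 0.8, A = 4.16 cm², y = 0.4 cm, Ī = 0.22187 cm⁴.
Centroid: ȳ = ΣA·y / ΣA = 4.7571 cm.
Transfer each piece to the centroidal x-axis using Ī + A·d² with d = y − 4.7571:
  vertical leg: d = 1.7429 cm → contributes +178.06 cm⁴
  horizontal leg (remainder): d = -4.3571 cm → contributes +79.198 cm⁴
Total I = 257.26 cm⁴.
For the y-axis: x̄ = 1.2571 cm.
Repeating about the centroidal y-axis gives I_y = 36.671 cm⁴.

I_x ≈ 257 cm⁴, I_y ≈ 36.7 cm⁴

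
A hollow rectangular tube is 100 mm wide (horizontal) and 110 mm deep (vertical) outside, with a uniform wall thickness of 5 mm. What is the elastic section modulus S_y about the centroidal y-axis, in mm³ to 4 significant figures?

S_y ≈ 6.183 × 10⁴ mm³

Treat the section as a set of non-overlapping primitives; coordinates are from the bounding-box lower-left.
Outer rectangle: 100 × 110, A = 11 000 mm², x = 50 mm, Ī = 9 166 667 mm⁴.
Inner void (subtracted): 90 × 100, A = 9 000 mm², x = 50 mm, Ī = 6 075 000 mm⁴.
By symmetry the centroid is at mid-width, x̄ = 50 mm.
All pieces are centred on the centroidal y-axis, so I = ΣĪ (holes subtracted) = 3 091 667 mm⁴.
Extreme fibre distance c = 50 mm; S = I/c = 61833.3 mm³.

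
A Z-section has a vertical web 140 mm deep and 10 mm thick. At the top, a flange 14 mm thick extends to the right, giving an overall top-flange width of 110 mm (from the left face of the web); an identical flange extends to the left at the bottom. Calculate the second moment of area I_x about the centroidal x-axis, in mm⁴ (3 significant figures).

I_x ≈ 1.34 × 10⁷ mm⁴

Treat the section as a set of non-overlapping primitives; coordinates are from the bounding-box lower-left.
Web: 10 × 140, A = 1 400 mm², y = 70 mm, Ī = 2 286 667 mm⁴.
Top flange (beyond web): 100 × 14, A = 1 400 mm², y = 133 mm, Ī = 22 867 mm⁴.
Bottom flange (beyond web): 100 × 14, A = 1 400 mm², y = 7 mm, Ī = 22 867 mm⁴.
Centroid: ȳ = ΣA·y / ΣA = 70 mm.
Transfer each piece to the centroidal x-axis using Ī + A·d² with d = y − 70:
  web: d = 0 mm → contributes +2 286 667 mm⁴
  top flange (beyond web): d = 63 mm → contributes +5 579 467 mm⁴
  bottom flange (beyond web): d = -63 mm → contributes +5 579 467 mm⁴
Total I = 13 445 600 mm⁴.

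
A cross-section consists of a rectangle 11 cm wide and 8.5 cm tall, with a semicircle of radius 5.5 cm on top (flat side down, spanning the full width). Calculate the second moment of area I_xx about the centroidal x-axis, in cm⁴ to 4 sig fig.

I_xx ≈ 2029 cm⁴

Treat the section as a set of non-overlapping primitives; coordinates are from the bounding-box lower-left.
Rectangular body: 11 × 8.5, A = 93.5 cm², y = 4.25 cm, Ī = 562.948 cm⁴.
Semicircular cap: semicircle r = 5.5, A = 47.5166 cm², y = 10.8343 cm, Ī = 100.434 cm⁴.
Centroid: ȳ = ΣA·y / ΣA = 6.46862 cm.
Transfer each piece to the centroidal x-axis using Ī + A·d² with d = y − 6.46862:
  rectangular body: d = -2.21862 cm → contributes +1023.18 cm⁴
  semicircular cap: d = 4.36565 cm → contributes +1006.05 cm⁴
Total I = 2029.23 cm⁴.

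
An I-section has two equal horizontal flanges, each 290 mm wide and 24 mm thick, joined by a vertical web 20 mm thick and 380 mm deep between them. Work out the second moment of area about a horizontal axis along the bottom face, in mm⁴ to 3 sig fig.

Split into non-overlapping primitives; take the origin at the lower-left of the bounding box.
Bottom flange: 290 × 24, A = 6 960 mm², y = 12 mm, Ī = 334 080 mm⁴.
Web: 20 × 380, A = 7 600 mm², y = 214 mm, Ī = 91 453 333 mm⁴.
Top flange: 290 × 24, A = 6 960 mm², y = 416 mm, Ī = 334 080 mm⁴.
Transfer each piece to the bottom edge using Ī + A·d² with d = y − 0:
  bottom flange: d = 12 mm → contributes +1 336 320 mm⁴
  web: d = 214 mm → contributes +439 502 933 mm⁴
  top flange: d = 416 mm → contributes +1 204 803 840 mm⁴
Total I = 1 645 643 093 mm⁴.

I_base ≈ 1.65 × 10⁹ mm⁴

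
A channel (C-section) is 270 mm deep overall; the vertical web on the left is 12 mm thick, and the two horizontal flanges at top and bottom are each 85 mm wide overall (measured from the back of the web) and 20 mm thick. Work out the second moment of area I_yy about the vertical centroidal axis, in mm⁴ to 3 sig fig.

Decompose the section into non-overlapping parts with the origin at the bottom-left of its bounding rectangle.
Web: 12 × 270, A = 3 240 mm², x = 6 mm, Ī = 38 880 mm⁴.
Top flange (beyond web): 73 × 20, A = 1 460 mm², x = 48.5 mm, Ī = 648 362 mm⁴.
Bottom flange (beyond web): 73 × 20, A = 1 460 mm², x = 48.5 mm, Ī = 648 362 mm⁴.
Centroid: x̄ = ΣA·x / ΣA = 26.146 mm.
Transfer each piece to the vertical centroidal axis using Ī + A·d² with d = x − 26.146:
  web: d = -20.146 mm → contributes +1 353 884 mm⁴
  top flange (beyond web): d = 22.354 mm → contributes +1 377 919 mm⁴
  bottom flange (beyond web): d = 22.354 mm → contributes +1 377 919 mm⁴
Total I = 4 109 722 mm⁴.

I_yy ≈ 4.11 × 10⁶ mm⁴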